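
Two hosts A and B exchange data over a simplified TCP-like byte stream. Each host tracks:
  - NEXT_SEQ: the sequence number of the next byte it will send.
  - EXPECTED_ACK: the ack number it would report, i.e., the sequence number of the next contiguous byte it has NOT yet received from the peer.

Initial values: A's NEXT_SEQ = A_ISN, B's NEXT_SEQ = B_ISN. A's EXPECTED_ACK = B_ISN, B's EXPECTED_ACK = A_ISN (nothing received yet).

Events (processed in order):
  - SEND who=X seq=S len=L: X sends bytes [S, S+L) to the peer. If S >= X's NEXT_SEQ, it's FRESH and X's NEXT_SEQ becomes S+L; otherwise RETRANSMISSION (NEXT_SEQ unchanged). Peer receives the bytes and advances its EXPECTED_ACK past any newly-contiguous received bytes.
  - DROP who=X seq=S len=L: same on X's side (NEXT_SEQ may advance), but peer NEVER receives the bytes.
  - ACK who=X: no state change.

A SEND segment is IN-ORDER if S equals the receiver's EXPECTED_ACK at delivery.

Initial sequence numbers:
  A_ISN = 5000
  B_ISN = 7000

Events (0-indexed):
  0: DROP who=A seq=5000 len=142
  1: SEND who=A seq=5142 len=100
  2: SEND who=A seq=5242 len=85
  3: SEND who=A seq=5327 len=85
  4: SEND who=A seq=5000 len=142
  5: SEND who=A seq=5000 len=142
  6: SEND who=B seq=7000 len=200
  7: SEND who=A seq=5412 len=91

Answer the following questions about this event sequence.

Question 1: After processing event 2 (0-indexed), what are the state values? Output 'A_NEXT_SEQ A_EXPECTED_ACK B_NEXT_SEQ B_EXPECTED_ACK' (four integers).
After event 0: A_seq=5142 A_ack=7000 B_seq=7000 B_ack=5000
After event 1: A_seq=5242 A_ack=7000 B_seq=7000 B_ack=5000
After event 2: A_seq=5327 A_ack=7000 B_seq=7000 B_ack=5000

5327 7000 7000 5000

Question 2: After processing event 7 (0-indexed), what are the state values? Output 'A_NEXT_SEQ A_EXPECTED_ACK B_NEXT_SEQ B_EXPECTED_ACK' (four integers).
After event 0: A_seq=5142 A_ack=7000 B_seq=7000 B_ack=5000
After event 1: A_seq=5242 A_ack=7000 B_seq=7000 B_ack=5000
After event 2: A_seq=5327 A_ack=7000 B_seq=7000 B_ack=5000
After event 3: A_seq=5412 A_ack=7000 B_seq=7000 B_ack=5000
After event 4: A_seq=5412 A_ack=7000 B_seq=7000 B_ack=5412
After event 5: A_seq=5412 A_ack=7000 B_seq=7000 B_ack=5412
After event 6: A_seq=5412 A_ack=7200 B_seq=7200 B_ack=5412
After event 7: A_seq=5503 A_ack=7200 B_seq=7200 B_ack=5503

5503 7200 7200 5503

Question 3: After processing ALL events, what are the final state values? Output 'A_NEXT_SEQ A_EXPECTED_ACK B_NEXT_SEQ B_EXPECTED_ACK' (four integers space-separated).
After event 0: A_seq=5142 A_ack=7000 B_seq=7000 B_ack=5000
After event 1: A_seq=5242 A_ack=7000 B_seq=7000 B_ack=5000
After event 2: A_seq=5327 A_ack=7000 B_seq=7000 B_ack=5000
After event 3: A_seq=5412 A_ack=7000 B_seq=7000 B_ack=5000
After event 4: A_seq=5412 A_ack=7000 B_seq=7000 B_ack=5412
After event 5: A_seq=5412 A_ack=7000 B_seq=7000 B_ack=5412
After event 6: A_seq=5412 A_ack=7200 B_seq=7200 B_ack=5412
After event 7: A_seq=5503 A_ack=7200 B_seq=7200 B_ack=5503

Answer: 5503 7200 7200 5503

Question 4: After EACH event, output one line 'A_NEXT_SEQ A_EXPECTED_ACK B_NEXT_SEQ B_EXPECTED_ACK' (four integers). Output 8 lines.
5142 7000 7000 5000
5242 7000 7000 5000
5327 7000 7000 5000
5412 7000 7000 5000
5412 7000 7000 5412
5412 7000 7000 5412
5412 7200 7200 5412
5503 7200 7200 5503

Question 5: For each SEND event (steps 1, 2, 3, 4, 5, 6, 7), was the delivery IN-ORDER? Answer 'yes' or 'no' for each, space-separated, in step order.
Answer: no no no yes no yes yes

Derivation:
Step 1: SEND seq=5142 -> out-of-order
Step 2: SEND seq=5242 -> out-of-order
Step 3: SEND seq=5327 -> out-of-order
Step 4: SEND seq=5000 -> in-order
Step 5: SEND seq=5000 -> out-of-order
Step 6: SEND seq=7000 -> in-order
Step 7: SEND seq=5412 -> in-order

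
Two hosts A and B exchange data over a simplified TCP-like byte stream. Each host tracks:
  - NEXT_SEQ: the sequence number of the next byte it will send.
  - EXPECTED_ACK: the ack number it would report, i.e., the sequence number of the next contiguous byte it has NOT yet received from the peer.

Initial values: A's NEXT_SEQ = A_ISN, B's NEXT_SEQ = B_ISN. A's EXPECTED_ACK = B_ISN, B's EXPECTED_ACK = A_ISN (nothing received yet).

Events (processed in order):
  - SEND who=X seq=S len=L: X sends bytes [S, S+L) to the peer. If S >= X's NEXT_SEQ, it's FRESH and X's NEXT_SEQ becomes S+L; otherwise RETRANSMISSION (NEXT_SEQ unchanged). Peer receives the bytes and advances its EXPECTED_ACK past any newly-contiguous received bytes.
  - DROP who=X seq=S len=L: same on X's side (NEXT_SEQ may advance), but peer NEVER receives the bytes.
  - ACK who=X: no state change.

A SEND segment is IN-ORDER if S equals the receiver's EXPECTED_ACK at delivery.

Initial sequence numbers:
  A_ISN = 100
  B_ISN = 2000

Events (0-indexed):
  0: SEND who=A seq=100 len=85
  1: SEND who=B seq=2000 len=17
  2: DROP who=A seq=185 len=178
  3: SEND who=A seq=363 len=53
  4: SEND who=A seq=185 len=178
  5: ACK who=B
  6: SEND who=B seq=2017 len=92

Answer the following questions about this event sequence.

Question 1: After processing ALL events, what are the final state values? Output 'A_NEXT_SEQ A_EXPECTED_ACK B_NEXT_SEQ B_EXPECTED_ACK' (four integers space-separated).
Answer: 416 2109 2109 416

Derivation:
After event 0: A_seq=185 A_ack=2000 B_seq=2000 B_ack=185
After event 1: A_seq=185 A_ack=2017 B_seq=2017 B_ack=185
After event 2: A_seq=363 A_ack=2017 B_seq=2017 B_ack=185
After event 3: A_seq=416 A_ack=2017 B_seq=2017 B_ack=185
After event 4: A_seq=416 A_ack=2017 B_seq=2017 B_ack=416
After event 5: A_seq=416 A_ack=2017 B_seq=2017 B_ack=416
After event 6: A_seq=416 A_ack=2109 B_seq=2109 B_ack=416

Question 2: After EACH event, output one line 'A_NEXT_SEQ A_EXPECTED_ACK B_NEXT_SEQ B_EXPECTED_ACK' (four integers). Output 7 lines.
185 2000 2000 185
185 2017 2017 185
363 2017 2017 185
416 2017 2017 185
416 2017 2017 416
416 2017 2017 416
416 2109 2109 416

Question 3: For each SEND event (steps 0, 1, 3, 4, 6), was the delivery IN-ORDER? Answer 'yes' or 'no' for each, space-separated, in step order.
Answer: yes yes no yes yes

Derivation:
Step 0: SEND seq=100 -> in-order
Step 1: SEND seq=2000 -> in-order
Step 3: SEND seq=363 -> out-of-order
Step 4: SEND seq=185 -> in-order
Step 6: SEND seq=2017 -> in-order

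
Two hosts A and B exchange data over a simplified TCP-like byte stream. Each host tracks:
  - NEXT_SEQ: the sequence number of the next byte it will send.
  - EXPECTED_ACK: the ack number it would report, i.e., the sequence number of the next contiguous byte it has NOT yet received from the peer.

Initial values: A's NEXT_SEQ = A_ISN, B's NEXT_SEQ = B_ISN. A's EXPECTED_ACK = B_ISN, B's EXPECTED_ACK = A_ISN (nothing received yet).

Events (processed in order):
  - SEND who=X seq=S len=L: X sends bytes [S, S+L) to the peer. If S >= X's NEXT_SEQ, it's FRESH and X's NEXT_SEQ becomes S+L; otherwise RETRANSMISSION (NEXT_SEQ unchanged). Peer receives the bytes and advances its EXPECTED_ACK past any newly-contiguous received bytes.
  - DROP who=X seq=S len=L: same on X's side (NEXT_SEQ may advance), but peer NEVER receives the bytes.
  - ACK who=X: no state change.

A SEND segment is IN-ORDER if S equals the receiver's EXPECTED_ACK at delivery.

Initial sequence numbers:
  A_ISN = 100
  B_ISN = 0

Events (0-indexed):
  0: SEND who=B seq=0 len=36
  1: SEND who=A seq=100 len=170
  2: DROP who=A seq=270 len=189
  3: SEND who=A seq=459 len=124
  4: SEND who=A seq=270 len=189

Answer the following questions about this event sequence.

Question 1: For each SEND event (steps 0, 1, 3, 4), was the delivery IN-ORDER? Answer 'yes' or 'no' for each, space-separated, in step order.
Answer: yes yes no yes

Derivation:
Step 0: SEND seq=0 -> in-order
Step 1: SEND seq=100 -> in-order
Step 3: SEND seq=459 -> out-of-order
Step 4: SEND seq=270 -> in-order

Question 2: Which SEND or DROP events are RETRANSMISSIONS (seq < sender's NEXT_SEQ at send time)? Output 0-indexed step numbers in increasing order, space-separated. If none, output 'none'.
Answer: 4

Derivation:
Step 0: SEND seq=0 -> fresh
Step 1: SEND seq=100 -> fresh
Step 2: DROP seq=270 -> fresh
Step 3: SEND seq=459 -> fresh
Step 4: SEND seq=270 -> retransmit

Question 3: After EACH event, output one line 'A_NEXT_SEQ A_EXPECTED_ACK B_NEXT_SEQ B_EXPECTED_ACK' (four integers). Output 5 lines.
100 36 36 100
270 36 36 270
459 36 36 270
583 36 36 270
583 36 36 583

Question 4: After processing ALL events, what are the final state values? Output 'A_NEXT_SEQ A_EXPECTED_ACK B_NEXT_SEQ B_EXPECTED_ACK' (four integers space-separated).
After event 0: A_seq=100 A_ack=36 B_seq=36 B_ack=100
After event 1: A_seq=270 A_ack=36 B_seq=36 B_ack=270
After event 2: A_seq=459 A_ack=36 B_seq=36 B_ack=270
After event 3: A_seq=583 A_ack=36 B_seq=36 B_ack=270
After event 4: A_seq=583 A_ack=36 B_seq=36 B_ack=583

Answer: 583 36 36 583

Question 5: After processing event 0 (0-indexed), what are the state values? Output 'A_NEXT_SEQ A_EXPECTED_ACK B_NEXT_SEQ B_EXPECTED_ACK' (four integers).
After event 0: A_seq=100 A_ack=36 B_seq=36 B_ack=100

100 36 36 100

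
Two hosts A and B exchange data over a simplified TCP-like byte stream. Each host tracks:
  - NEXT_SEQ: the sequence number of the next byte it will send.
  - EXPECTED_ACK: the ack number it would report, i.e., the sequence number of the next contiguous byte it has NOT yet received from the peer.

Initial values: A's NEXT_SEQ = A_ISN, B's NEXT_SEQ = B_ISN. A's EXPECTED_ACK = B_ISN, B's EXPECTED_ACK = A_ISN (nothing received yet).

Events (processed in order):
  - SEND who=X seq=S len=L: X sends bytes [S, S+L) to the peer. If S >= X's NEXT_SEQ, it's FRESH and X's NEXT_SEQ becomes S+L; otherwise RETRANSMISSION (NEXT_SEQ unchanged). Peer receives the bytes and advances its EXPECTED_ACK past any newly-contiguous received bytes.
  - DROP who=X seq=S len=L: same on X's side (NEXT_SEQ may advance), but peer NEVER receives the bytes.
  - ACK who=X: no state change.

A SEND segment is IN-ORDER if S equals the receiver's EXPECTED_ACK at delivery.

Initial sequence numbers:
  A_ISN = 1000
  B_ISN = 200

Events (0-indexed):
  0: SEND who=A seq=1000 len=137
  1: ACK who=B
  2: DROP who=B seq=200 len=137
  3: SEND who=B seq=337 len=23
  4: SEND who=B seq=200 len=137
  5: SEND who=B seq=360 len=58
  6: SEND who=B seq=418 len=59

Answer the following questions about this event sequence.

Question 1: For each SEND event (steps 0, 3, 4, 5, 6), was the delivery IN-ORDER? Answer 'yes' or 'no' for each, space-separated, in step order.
Answer: yes no yes yes yes

Derivation:
Step 0: SEND seq=1000 -> in-order
Step 3: SEND seq=337 -> out-of-order
Step 4: SEND seq=200 -> in-order
Step 5: SEND seq=360 -> in-order
Step 6: SEND seq=418 -> in-order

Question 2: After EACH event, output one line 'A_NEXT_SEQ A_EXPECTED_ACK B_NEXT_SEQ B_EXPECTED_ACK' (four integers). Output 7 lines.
1137 200 200 1137
1137 200 200 1137
1137 200 337 1137
1137 200 360 1137
1137 360 360 1137
1137 418 418 1137
1137 477 477 1137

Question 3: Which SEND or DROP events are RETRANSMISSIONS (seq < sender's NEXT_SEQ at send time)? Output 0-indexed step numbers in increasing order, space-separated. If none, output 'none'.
Step 0: SEND seq=1000 -> fresh
Step 2: DROP seq=200 -> fresh
Step 3: SEND seq=337 -> fresh
Step 4: SEND seq=200 -> retransmit
Step 5: SEND seq=360 -> fresh
Step 6: SEND seq=418 -> fresh

Answer: 4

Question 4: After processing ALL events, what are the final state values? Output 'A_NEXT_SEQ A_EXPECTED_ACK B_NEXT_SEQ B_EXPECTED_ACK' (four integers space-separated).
Answer: 1137 477 477 1137

Derivation:
After event 0: A_seq=1137 A_ack=200 B_seq=200 B_ack=1137
After event 1: A_seq=1137 A_ack=200 B_seq=200 B_ack=1137
After event 2: A_seq=1137 A_ack=200 B_seq=337 B_ack=1137
After event 3: A_seq=1137 A_ack=200 B_seq=360 B_ack=1137
After event 4: A_seq=1137 A_ack=360 B_seq=360 B_ack=1137
After event 5: A_seq=1137 A_ack=418 B_seq=418 B_ack=1137
After event 6: A_seq=1137 A_ack=477 B_seq=477 B_ack=1137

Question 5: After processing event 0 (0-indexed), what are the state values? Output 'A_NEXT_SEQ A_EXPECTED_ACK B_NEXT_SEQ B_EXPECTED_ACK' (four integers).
After event 0: A_seq=1137 A_ack=200 B_seq=200 B_ack=1137

1137 200 200 1137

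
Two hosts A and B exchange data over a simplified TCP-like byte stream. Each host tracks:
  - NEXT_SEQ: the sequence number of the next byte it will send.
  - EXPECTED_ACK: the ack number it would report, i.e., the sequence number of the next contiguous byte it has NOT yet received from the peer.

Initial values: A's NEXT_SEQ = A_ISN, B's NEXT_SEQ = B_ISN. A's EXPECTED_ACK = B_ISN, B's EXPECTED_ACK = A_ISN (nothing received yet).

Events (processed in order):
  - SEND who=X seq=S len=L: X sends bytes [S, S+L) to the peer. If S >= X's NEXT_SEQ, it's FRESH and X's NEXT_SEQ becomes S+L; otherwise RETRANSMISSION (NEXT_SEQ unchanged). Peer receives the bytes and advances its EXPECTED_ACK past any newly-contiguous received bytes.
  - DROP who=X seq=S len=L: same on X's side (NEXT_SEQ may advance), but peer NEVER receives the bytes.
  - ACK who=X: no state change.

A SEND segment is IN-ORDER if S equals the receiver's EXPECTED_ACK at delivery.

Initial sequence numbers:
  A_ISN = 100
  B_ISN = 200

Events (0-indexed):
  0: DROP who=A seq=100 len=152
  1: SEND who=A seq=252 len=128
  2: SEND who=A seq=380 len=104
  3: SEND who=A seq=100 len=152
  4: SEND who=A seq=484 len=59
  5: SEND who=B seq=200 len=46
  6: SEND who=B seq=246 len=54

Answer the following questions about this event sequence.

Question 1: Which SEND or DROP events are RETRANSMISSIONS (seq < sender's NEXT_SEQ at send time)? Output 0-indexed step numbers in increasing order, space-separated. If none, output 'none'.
Answer: 3

Derivation:
Step 0: DROP seq=100 -> fresh
Step 1: SEND seq=252 -> fresh
Step 2: SEND seq=380 -> fresh
Step 3: SEND seq=100 -> retransmit
Step 4: SEND seq=484 -> fresh
Step 5: SEND seq=200 -> fresh
Step 6: SEND seq=246 -> fresh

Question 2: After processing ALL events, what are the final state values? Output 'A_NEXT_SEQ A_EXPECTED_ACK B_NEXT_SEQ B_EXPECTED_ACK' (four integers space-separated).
After event 0: A_seq=252 A_ack=200 B_seq=200 B_ack=100
After event 1: A_seq=380 A_ack=200 B_seq=200 B_ack=100
After event 2: A_seq=484 A_ack=200 B_seq=200 B_ack=100
After event 3: A_seq=484 A_ack=200 B_seq=200 B_ack=484
After event 4: A_seq=543 A_ack=200 B_seq=200 B_ack=543
After event 5: A_seq=543 A_ack=246 B_seq=246 B_ack=543
After event 6: A_seq=543 A_ack=300 B_seq=300 B_ack=543

Answer: 543 300 300 543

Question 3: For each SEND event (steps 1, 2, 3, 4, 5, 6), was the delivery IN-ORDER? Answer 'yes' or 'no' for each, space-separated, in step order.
Answer: no no yes yes yes yes

Derivation:
Step 1: SEND seq=252 -> out-of-order
Step 2: SEND seq=380 -> out-of-order
Step 3: SEND seq=100 -> in-order
Step 4: SEND seq=484 -> in-order
Step 5: SEND seq=200 -> in-order
Step 6: SEND seq=246 -> in-order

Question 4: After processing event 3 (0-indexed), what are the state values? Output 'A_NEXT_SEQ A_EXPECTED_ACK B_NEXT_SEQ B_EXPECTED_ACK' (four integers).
After event 0: A_seq=252 A_ack=200 B_seq=200 B_ack=100
After event 1: A_seq=380 A_ack=200 B_seq=200 B_ack=100
After event 2: A_seq=484 A_ack=200 B_seq=200 B_ack=100
After event 3: A_seq=484 A_ack=200 B_seq=200 B_ack=484

484 200 200 484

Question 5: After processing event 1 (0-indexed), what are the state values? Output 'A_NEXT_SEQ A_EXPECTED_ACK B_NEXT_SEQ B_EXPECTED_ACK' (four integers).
After event 0: A_seq=252 A_ack=200 B_seq=200 B_ack=100
After event 1: A_seq=380 A_ack=200 B_seq=200 B_ack=100

380 200 200 100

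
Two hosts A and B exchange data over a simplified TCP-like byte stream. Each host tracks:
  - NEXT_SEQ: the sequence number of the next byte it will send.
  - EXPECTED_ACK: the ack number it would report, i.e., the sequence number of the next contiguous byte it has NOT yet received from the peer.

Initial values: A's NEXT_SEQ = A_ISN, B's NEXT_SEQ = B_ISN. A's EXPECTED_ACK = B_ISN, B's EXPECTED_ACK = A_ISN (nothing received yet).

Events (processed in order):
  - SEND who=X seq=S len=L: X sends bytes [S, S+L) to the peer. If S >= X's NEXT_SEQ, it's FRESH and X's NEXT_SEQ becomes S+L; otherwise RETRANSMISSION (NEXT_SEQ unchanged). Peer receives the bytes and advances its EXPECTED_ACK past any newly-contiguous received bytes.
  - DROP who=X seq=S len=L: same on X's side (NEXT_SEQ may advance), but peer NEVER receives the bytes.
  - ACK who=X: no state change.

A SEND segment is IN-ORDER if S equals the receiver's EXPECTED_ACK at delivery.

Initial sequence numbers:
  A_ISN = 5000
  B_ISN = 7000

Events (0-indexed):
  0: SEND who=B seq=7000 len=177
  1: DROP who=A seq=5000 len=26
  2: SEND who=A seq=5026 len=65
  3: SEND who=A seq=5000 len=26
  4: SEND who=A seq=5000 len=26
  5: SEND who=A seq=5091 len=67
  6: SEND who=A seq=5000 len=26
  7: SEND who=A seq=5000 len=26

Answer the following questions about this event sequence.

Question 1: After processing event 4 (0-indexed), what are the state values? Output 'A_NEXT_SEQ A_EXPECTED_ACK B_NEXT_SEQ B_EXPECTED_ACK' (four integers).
After event 0: A_seq=5000 A_ack=7177 B_seq=7177 B_ack=5000
After event 1: A_seq=5026 A_ack=7177 B_seq=7177 B_ack=5000
After event 2: A_seq=5091 A_ack=7177 B_seq=7177 B_ack=5000
After event 3: A_seq=5091 A_ack=7177 B_seq=7177 B_ack=5091
After event 4: A_seq=5091 A_ack=7177 B_seq=7177 B_ack=5091

5091 7177 7177 5091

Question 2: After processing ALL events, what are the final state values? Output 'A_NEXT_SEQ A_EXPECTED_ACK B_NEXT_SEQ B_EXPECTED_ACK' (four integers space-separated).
Answer: 5158 7177 7177 5158

Derivation:
After event 0: A_seq=5000 A_ack=7177 B_seq=7177 B_ack=5000
After event 1: A_seq=5026 A_ack=7177 B_seq=7177 B_ack=5000
After event 2: A_seq=5091 A_ack=7177 B_seq=7177 B_ack=5000
After event 3: A_seq=5091 A_ack=7177 B_seq=7177 B_ack=5091
After event 4: A_seq=5091 A_ack=7177 B_seq=7177 B_ack=5091
After event 5: A_seq=5158 A_ack=7177 B_seq=7177 B_ack=5158
After event 6: A_seq=5158 A_ack=7177 B_seq=7177 B_ack=5158
After event 7: A_seq=5158 A_ack=7177 B_seq=7177 B_ack=5158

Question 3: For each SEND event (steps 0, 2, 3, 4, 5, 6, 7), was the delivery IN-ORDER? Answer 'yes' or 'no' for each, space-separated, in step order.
Step 0: SEND seq=7000 -> in-order
Step 2: SEND seq=5026 -> out-of-order
Step 3: SEND seq=5000 -> in-order
Step 4: SEND seq=5000 -> out-of-order
Step 5: SEND seq=5091 -> in-order
Step 6: SEND seq=5000 -> out-of-order
Step 7: SEND seq=5000 -> out-of-order

Answer: yes no yes no yes no no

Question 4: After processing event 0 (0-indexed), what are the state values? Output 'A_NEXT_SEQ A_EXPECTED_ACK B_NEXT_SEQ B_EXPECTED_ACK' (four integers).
After event 0: A_seq=5000 A_ack=7177 B_seq=7177 B_ack=5000

5000 7177 7177 5000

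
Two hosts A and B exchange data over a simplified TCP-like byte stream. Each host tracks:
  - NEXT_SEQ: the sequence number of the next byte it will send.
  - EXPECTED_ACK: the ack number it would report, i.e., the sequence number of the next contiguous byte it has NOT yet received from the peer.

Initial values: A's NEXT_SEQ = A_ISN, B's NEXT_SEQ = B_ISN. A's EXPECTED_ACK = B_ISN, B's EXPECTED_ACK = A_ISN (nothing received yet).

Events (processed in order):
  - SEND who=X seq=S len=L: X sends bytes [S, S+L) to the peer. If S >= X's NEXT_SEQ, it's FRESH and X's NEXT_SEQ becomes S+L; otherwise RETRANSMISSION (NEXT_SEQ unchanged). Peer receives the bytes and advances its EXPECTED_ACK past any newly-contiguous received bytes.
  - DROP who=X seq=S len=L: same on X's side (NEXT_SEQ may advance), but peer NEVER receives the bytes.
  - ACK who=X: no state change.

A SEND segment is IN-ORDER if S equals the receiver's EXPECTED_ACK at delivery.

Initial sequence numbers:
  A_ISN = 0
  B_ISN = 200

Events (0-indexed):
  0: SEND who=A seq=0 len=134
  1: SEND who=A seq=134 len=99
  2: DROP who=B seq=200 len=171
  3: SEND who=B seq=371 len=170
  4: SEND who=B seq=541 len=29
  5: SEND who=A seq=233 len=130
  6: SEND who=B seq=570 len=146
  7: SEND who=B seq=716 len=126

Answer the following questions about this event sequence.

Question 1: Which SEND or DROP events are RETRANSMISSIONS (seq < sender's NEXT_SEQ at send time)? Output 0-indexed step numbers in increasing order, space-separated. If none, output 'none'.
Answer: none

Derivation:
Step 0: SEND seq=0 -> fresh
Step 1: SEND seq=134 -> fresh
Step 2: DROP seq=200 -> fresh
Step 3: SEND seq=371 -> fresh
Step 4: SEND seq=541 -> fresh
Step 5: SEND seq=233 -> fresh
Step 6: SEND seq=570 -> fresh
Step 7: SEND seq=716 -> fresh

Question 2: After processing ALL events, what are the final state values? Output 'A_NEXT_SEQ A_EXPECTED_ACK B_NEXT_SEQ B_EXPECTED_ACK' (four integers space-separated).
Answer: 363 200 842 363

Derivation:
After event 0: A_seq=134 A_ack=200 B_seq=200 B_ack=134
After event 1: A_seq=233 A_ack=200 B_seq=200 B_ack=233
After event 2: A_seq=233 A_ack=200 B_seq=371 B_ack=233
After event 3: A_seq=233 A_ack=200 B_seq=541 B_ack=233
After event 4: A_seq=233 A_ack=200 B_seq=570 B_ack=233
After event 5: A_seq=363 A_ack=200 B_seq=570 B_ack=363
After event 6: A_seq=363 A_ack=200 B_seq=716 B_ack=363
After event 7: A_seq=363 A_ack=200 B_seq=842 B_ack=363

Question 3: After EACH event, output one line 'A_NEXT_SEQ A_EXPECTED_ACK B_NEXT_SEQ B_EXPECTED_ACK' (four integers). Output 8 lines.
134 200 200 134
233 200 200 233
233 200 371 233
233 200 541 233
233 200 570 233
363 200 570 363
363 200 716 363
363 200 842 363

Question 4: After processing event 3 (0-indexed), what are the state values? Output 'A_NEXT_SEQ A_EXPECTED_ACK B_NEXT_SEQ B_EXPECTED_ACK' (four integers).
After event 0: A_seq=134 A_ack=200 B_seq=200 B_ack=134
After event 1: A_seq=233 A_ack=200 B_seq=200 B_ack=233
After event 2: A_seq=233 A_ack=200 B_seq=371 B_ack=233
After event 3: A_seq=233 A_ack=200 B_seq=541 B_ack=233

233 200 541 233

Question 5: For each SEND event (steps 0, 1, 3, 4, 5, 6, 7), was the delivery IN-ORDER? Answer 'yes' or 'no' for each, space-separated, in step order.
Step 0: SEND seq=0 -> in-order
Step 1: SEND seq=134 -> in-order
Step 3: SEND seq=371 -> out-of-order
Step 4: SEND seq=541 -> out-of-order
Step 5: SEND seq=233 -> in-order
Step 6: SEND seq=570 -> out-of-order
Step 7: SEND seq=716 -> out-of-order

Answer: yes yes no no yes no no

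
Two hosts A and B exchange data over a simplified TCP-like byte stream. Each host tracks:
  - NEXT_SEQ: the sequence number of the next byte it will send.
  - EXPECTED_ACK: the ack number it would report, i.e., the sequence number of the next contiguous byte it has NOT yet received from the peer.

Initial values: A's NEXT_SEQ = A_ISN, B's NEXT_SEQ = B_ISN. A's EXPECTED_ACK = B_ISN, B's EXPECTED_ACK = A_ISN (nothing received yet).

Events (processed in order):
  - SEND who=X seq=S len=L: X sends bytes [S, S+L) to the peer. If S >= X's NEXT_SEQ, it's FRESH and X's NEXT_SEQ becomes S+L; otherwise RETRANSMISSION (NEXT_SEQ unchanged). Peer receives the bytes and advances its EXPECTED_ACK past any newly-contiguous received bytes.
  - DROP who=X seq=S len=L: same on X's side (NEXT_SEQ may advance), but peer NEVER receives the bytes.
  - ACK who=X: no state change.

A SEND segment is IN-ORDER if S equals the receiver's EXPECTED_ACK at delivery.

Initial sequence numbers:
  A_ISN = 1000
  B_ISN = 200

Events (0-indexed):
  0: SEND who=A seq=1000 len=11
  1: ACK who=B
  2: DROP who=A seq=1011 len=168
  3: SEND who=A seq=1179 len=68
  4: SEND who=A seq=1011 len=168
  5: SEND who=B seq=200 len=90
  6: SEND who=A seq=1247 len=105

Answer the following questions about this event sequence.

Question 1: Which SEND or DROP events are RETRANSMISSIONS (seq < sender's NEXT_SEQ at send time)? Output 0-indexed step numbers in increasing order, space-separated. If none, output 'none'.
Answer: 4

Derivation:
Step 0: SEND seq=1000 -> fresh
Step 2: DROP seq=1011 -> fresh
Step 3: SEND seq=1179 -> fresh
Step 4: SEND seq=1011 -> retransmit
Step 5: SEND seq=200 -> fresh
Step 6: SEND seq=1247 -> fresh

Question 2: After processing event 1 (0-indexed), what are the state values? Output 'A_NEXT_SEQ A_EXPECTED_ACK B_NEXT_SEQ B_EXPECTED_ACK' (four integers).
After event 0: A_seq=1011 A_ack=200 B_seq=200 B_ack=1011
After event 1: A_seq=1011 A_ack=200 B_seq=200 B_ack=1011

1011 200 200 1011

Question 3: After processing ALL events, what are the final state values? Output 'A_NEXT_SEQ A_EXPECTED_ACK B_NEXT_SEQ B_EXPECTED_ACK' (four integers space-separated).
Answer: 1352 290 290 1352

Derivation:
After event 0: A_seq=1011 A_ack=200 B_seq=200 B_ack=1011
After event 1: A_seq=1011 A_ack=200 B_seq=200 B_ack=1011
After event 2: A_seq=1179 A_ack=200 B_seq=200 B_ack=1011
After event 3: A_seq=1247 A_ack=200 B_seq=200 B_ack=1011
After event 4: A_seq=1247 A_ack=200 B_seq=200 B_ack=1247
After event 5: A_seq=1247 A_ack=290 B_seq=290 B_ack=1247
After event 6: A_seq=1352 A_ack=290 B_seq=290 B_ack=1352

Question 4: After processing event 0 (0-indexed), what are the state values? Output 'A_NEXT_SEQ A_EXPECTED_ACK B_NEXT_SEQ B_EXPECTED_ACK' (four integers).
After event 0: A_seq=1011 A_ack=200 B_seq=200 B_ack=1011

1011 200 200 1011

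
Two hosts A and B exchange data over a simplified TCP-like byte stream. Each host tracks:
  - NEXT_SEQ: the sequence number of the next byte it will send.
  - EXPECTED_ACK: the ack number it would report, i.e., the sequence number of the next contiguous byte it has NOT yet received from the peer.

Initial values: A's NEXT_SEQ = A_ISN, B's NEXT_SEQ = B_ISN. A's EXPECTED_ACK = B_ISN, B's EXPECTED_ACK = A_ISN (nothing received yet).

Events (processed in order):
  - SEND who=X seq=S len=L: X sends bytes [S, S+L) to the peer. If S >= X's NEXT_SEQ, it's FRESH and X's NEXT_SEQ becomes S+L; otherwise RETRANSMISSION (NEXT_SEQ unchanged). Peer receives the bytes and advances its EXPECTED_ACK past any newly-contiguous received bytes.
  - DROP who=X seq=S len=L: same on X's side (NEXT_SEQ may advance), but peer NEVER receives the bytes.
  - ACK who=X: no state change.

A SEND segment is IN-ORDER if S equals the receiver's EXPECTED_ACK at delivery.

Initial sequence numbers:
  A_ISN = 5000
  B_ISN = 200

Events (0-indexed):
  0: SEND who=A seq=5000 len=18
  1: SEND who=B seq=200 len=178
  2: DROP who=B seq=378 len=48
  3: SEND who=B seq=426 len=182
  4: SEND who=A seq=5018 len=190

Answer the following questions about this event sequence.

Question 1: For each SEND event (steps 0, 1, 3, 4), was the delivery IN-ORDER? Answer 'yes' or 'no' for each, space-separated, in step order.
Answer: yes yes no yes

Derivation:
Step 0: SEND seq=5000 -> in-order
Step 1: SEND seq=200 -> in-order
Step 3: SEND seq=426 -> out-of-order
Step 4: SEND seq=5018 -> in-order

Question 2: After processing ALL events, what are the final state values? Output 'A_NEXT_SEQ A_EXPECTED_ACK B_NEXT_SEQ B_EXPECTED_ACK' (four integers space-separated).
Answer: 5208 378 608 5208

Derivation:
After event 0: A_seq=5018 A_ack=200 B_seq=200 B_ack=5018
After event 1: A_seq=5018 A_ack=378 B_seq=378 B_ack=5018
After event 2: A_seq=5018 A_ack=378 B_seq=426 B_ack=5018
After event 3: A_seq=5018 A_ack=378 B_seq=608 B_ack=5018
After event 4: A_seq=5208 A_ack=378 B_seq=608 B_ack=5208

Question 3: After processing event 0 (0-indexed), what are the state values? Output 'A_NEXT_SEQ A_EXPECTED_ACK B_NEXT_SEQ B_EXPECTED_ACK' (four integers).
After event 0: A_seq=5018 A_ack=200 B_seq=200 B_ack=5018

5018 200 200 5018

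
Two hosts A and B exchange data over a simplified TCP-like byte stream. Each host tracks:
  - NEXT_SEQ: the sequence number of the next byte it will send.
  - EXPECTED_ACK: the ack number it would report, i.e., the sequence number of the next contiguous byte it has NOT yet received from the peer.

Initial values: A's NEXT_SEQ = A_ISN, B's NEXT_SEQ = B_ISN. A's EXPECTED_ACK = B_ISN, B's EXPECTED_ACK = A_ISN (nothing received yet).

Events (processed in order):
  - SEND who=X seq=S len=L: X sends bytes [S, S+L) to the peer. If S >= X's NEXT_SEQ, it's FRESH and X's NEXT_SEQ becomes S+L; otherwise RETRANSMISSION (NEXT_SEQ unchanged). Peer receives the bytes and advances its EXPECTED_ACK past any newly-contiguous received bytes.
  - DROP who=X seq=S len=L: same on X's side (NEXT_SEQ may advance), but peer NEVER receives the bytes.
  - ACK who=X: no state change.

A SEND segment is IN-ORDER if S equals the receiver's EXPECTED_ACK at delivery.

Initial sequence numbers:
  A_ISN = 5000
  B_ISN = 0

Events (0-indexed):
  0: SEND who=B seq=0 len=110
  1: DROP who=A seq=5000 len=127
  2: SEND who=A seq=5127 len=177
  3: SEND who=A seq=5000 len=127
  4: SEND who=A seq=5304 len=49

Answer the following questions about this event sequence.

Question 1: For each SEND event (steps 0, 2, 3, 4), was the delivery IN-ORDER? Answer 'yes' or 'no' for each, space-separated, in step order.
Answer: yes no yes yes

Derivation:
Step 0: SEND seq=0 -> in-order
Step 2: SEND seq=5127 -> out-of-order
Step 3: SEND seq=5000 -> in-order
Step 4: SEND seq=5304 -> in-order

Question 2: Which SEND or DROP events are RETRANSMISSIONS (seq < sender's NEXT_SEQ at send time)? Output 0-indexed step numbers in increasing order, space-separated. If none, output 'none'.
Step 0: SEND seq=0 -> fresh
Step 1: DROP seq=5000 -> fresh
Step 2: SEND seq=5127 -> fresh
Step 3: SEND seq=5000 -> retransmit
Step 4: SEND seq=5304 -> fresh

Answer: 3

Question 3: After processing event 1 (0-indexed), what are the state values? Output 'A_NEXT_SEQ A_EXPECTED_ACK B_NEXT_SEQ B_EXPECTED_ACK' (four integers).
After event 0: A_seq=5000 A_ack=110 B_seq=110 B_ack=5000
After event 1: A_seq=5127 A_ack=110 B_seq=110 B_ack=5000

5127 110 110 5000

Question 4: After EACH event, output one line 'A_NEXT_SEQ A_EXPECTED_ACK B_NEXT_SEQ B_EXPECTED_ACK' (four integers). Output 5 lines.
5000 110 110 5000
5127 110 110 5000
5304 110 110 5000
5304 110 110 5304
5353 110 110 5353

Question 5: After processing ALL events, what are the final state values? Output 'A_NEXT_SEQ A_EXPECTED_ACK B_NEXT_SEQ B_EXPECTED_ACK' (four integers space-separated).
Answer: 5353 110 110 5353

Derivation:
After event 0: A_seq=5000 A_ack=110 B_seq=110 B_ack=5000
After event 1: A_seq=5127 A_ack=110 B_seq=110 B_ack=5000
After event 2: A_seq=5304 A_ack=110 B_seq=110 B_ack=5000
After event 3: A_seq=5304 A_ack=110 B_seq=110 B_ack=5304
After event 4: A_seq=5353 A_ack=110 B_seq=110 B_ack=5353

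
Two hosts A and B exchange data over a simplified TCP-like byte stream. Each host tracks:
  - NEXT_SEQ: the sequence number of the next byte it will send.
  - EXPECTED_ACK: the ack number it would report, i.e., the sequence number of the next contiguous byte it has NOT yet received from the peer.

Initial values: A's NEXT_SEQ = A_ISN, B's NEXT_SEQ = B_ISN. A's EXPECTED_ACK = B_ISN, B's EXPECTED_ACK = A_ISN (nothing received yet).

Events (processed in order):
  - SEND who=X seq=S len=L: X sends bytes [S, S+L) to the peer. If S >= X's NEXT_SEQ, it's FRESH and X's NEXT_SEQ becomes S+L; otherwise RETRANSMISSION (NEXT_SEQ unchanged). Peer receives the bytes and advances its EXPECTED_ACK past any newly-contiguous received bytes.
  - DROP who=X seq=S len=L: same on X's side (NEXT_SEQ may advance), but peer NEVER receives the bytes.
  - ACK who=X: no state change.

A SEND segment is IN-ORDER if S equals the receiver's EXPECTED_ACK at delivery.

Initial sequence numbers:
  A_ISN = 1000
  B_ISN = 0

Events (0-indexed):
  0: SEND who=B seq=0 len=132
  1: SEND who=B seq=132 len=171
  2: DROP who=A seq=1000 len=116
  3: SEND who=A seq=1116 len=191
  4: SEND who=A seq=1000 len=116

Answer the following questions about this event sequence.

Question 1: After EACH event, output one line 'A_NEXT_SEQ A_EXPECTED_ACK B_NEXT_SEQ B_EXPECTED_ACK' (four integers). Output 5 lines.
1000 132 132 1000
1000 303 303 1000
1116 303 303 1000
1307 303 303 1000
1307 303 303 1307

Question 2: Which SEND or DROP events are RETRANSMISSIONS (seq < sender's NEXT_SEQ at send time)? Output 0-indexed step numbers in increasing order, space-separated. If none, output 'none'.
Answer: 4

Derivation:
Step 0: SEND seq=0 -> fresh
Step 1: SEND seq=132 -> fresh
Step 2: DROP seq=1000 -> fresh
Step 3: SEND seq=1116 -> fresh
Step 4: SEND seq=1000 -> retransmit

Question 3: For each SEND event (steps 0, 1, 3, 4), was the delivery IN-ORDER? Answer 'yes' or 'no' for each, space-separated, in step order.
Answer: yes yes no yes

Derivation:
Step 0: SEND seq=0 -> in-order
Step 1: SEND seq=132 -> in-order
Step 3: SEND seq=1116 -> out-of-order
Step 4: SEND seq=1000 -> in-order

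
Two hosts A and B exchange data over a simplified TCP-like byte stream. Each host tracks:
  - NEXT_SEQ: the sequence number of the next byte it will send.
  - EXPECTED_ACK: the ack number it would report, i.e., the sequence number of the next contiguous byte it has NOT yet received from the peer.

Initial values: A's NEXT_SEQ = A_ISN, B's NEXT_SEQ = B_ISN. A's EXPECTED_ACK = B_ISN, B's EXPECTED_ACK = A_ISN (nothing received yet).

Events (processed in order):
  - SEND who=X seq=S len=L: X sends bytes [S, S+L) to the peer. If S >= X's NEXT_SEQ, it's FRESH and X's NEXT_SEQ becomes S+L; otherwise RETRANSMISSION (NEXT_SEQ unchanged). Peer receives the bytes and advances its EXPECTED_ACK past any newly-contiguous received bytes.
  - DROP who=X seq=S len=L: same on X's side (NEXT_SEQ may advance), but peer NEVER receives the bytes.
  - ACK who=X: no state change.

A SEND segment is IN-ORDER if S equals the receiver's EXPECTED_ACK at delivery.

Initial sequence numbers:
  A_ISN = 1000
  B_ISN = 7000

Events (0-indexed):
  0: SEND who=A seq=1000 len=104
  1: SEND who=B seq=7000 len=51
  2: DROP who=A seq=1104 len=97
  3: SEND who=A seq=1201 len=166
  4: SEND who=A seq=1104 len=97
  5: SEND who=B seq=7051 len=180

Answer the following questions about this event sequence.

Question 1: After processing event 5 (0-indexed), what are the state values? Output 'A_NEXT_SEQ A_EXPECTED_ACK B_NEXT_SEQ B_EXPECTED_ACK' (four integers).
After event 0: A_seq=1104 A_ack=7000 B_seq=7000 B_ack=1104
After event 1: A_seq=1104 A_ack=7051 B_seq=7051 B_ack=1104
After event 2: A_seq=1201 A_ack=7051 B_seq=7051 B_ack=1104
After event 3: A_seq=1367 A_ack=7051 B_seq=7051 B_ack=1104
After event 4: A_seq=1367 A_ack=7051 B_seq=7051 B_ack=1367
After event 5: A_seq=1367 A_ack=7231 B_seq=7231 B_ack=1367

1367 7231 7231 1367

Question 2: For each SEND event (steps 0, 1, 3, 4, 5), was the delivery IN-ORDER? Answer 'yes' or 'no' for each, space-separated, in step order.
Answer: yes yes no yes yes

Derivation:
Step 0: SEND seq=1000 -> in-order
Step 1: SEND seq=7000 -> in-order
Step 3: SEND seq=1201 -> out-of-order
Step 4: SEND seq=1104 -> in-order
Step 5: SEND seq=7051 -> in-order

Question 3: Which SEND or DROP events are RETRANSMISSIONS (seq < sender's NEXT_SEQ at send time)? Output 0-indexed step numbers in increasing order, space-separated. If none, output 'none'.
Step 0: SEND seq=1000 -> fresh
Step 1: SEND seq=7000 -> fresh
Step 2: DROP seq=1104 -> fresh
Step 3: SEND seq=1201 -> fresh
Step 4: SEND seq=1104 -> retransmit
Step 5: SEND seq=7051 -> fresh

Answer: 4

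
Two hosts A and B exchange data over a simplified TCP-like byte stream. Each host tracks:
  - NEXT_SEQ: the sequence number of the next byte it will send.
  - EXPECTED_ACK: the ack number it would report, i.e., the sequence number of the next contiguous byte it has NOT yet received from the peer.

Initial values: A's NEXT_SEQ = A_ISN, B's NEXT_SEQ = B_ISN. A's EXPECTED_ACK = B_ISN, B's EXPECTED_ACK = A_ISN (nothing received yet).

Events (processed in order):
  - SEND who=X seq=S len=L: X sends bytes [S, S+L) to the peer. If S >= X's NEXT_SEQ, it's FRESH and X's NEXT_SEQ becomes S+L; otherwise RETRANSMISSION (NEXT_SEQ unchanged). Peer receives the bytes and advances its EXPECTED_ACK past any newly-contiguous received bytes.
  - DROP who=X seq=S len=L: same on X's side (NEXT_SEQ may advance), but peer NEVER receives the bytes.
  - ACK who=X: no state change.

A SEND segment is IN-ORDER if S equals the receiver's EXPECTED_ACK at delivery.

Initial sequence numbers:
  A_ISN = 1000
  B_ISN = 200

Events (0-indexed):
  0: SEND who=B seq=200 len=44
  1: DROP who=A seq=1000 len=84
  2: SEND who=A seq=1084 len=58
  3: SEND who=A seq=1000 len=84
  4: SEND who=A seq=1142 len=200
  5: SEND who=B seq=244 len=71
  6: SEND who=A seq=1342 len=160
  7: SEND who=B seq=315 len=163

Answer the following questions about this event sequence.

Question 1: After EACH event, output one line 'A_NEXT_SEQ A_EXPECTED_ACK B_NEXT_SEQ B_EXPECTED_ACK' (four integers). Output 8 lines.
1000 244 244 1000
1084 244 244 1000
1142 244 244 1000
1142 244 244 1142
1342 244 244 1342
1342 315 315 1342
1502 315 315 1502
1502 478 478 1502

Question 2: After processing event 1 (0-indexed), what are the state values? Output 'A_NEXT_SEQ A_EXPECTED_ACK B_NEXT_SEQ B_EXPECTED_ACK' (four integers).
After event 0: A_seq=1000 A_ack=244 B_seq=244 B_ack=1000
After event 1: A_seq=1084 A_ack=244 B_seq=244 B_ack=1000

1084 244 244 1000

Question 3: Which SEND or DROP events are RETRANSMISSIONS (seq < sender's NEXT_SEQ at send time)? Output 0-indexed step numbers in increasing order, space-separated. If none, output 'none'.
Step 0: SEND seq=200 -> fresh
Step 1: DROP seq=1000 -> fresh
Step 2: SEND seq=1084 -> fresh
Step 3: SEND seq=1000 -> retransmit
Step 4: SEND seq=1142 -> fresh
Step 5: SEND seq=244 -> fresh
Step 6: SEND seq=1342 -> fresh
Step 7: SEND seq=315 -> fresh

Answer: 3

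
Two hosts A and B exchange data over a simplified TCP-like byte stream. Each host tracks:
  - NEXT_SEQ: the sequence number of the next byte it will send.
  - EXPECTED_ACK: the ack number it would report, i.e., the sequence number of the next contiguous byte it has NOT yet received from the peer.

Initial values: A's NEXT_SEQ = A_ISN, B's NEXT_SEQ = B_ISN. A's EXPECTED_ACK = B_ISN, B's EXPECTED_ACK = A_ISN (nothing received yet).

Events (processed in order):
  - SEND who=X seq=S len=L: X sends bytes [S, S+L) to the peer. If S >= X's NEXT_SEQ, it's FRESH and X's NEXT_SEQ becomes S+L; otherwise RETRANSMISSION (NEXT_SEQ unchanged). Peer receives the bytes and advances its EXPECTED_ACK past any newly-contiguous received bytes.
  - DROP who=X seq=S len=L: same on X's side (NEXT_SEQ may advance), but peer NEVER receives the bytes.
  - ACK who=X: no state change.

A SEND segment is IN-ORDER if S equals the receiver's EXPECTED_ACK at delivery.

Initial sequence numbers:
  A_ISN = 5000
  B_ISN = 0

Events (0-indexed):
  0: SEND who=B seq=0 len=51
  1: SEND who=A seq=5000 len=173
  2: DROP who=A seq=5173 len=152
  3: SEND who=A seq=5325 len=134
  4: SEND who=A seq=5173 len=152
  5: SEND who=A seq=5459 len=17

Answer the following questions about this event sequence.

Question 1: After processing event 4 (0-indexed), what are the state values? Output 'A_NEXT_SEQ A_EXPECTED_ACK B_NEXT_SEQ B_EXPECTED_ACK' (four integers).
After event 0: A_seq=5000 A_ack=51 B_seq=51 B_ack=5000
After event 1: A_seq=5173 A_ack=51 B_seq=51 B_ack=5173
After event 2: A_seq=5325 A_ack=51 B_seq=51 B_ack=5173
After event 3: A_seq=5459 A_ack=51 B_seq=51 B_ack=5173
After event 4: A_seq=5459 A_ack=51 B_seq=51 B_ack=5459

5459 51 51 5459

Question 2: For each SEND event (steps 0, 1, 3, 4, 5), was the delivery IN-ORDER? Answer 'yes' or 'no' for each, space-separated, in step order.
Answer: yes yes no yes yes

Derivation:
Step 0: SEND seq=0 -> in-order
Step 1: SEND seq=5000 -> in-order
Step 3: SEND seq=5325 -> out-of-order
Step 4: SEND seq=5173 -> in-order
Step 5: SEND seq=5459 -> in-order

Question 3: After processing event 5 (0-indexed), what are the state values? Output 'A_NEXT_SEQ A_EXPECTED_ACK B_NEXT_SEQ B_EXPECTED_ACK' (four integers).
After event 0: A_seq=5000 A_ack=51 B_seq=51 B_ack=5000
After event 1: A_seq=5173 A_ack=51 B_seq=51 B_ack=5173
After event 2: A_seq=5325 A_ack=51 B_seq=51 B_ack=5173
After event 3: A_seq=5459 A_ack=51 B_seq=51 B_ack=5173
After event 4: A_seq=5459 A_ack=51 B_seq=51 B_ack=5459
After event 5: A_seq=5476 A_ack=51 B_seq=51 B_ack=5476

5476 51 51 5476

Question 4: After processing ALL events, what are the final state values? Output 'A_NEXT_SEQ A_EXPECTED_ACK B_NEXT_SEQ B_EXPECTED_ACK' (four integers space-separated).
Answer: 5476 51 51 5476

Derivation:
After event 0: A_seq=5000 A_ack=51 B_seq=51 B_ack=5000
After event 1: A_seq=5173 A_ack=51 B_seq=51 B_ack=5173
After event 2: A_seq=5325 A_ack=51 B_seq=51 B_ack=5173
After event 3: A_seq=5459 A_ack=51 B_seq=51 B_ack=5173
After event 4: A_seq=5459 A_ack=51 B_seq=51 B_ack=5459
After event 5: A_seq=5476 A_ack=51 B_seq=51 B_ack=5476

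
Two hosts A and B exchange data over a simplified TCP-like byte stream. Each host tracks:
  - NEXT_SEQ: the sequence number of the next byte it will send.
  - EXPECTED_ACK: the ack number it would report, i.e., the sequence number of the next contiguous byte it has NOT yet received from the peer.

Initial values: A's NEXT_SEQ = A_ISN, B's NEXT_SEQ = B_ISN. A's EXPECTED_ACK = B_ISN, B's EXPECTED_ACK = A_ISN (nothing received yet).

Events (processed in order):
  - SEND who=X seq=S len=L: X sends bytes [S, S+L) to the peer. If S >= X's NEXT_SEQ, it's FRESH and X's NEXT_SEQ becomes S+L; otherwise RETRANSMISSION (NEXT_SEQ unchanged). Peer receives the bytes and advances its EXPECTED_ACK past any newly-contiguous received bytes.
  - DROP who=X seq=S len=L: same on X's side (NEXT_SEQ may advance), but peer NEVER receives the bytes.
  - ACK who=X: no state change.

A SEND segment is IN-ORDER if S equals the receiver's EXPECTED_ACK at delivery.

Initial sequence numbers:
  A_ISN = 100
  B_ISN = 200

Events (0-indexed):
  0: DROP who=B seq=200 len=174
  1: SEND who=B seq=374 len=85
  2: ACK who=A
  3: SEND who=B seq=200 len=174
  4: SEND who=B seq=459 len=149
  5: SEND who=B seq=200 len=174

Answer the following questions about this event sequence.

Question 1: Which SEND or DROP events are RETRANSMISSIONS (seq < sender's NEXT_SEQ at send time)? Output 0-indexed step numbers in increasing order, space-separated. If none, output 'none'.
Answer: 3 5

Derivation:
Step 0: DROP seq=200 -> fresh
Step 1: SEND seq=374 -> fresh
Step 3: SEND seq=200 -> retransmit
Step 4: SEND seq=459 -> fresh
Step 5: SEND seq=200 -> retransmit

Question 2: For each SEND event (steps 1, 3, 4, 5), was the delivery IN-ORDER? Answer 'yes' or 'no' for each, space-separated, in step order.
Answer: no yes yes no

Derivation:
Step 1: SEND seq=374 -> out-of-order
Step 3: SEND seq=200 -> in-order
Step 4: SEND seq=459 -> in-order
Step 5: SEND seq=200 -> out-of-order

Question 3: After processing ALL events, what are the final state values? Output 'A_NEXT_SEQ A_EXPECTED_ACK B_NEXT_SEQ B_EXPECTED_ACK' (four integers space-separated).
Answer: 100 608 608 100

Derivation:
After event 0: A_seq=100 A_ack=200 B_seq=374 B_ack=100
After event 1: A_seq=100 A_ack=200 B_seq=459 B_ack=100
After event 2: A_seq=100 A_ack=200 B_seq=459 B_ack=100
After event 3: A_seq=100 A_ack=459 B_seq=459 B_ack=100
After event 4: A_seq=100 A_ack=608 B_seq=608 B_ack=100
After event 5: A_seq=100 A_ack=608 B_seq=608 B_ack=100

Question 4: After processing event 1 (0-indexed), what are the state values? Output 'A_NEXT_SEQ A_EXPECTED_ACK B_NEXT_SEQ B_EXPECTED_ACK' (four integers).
After event 0: A_seq=100 A_ack=200 B_seq=374 B_ack=100
After event 1: A_seq=100 A_ack=200 B_seq=459 B_ack=100

100 200 459 100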